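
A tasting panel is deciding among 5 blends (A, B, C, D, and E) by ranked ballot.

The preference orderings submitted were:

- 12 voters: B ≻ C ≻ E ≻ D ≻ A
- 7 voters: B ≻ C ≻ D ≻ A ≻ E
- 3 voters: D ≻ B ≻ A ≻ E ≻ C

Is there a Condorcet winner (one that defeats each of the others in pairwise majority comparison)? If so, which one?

Head-to-head results (22 voters total):
A vs B: B wins 22–0.
A vs C: C wins 19–3.
A vs D: D wins 22–0.
A vs E: E wins 12–10.
B vs C: B wins 22–0.
B vs D: B wins 19–3.
B vs E: B wins 22–0.
C vs D: C wins 19–3.
C vs E: C wins 19–3.
D vs E: E wins 12–10.
B beats each rival — A (22–0), C (22–0), D (19–3), E (22–0) — so B is the Condorcet winner.

B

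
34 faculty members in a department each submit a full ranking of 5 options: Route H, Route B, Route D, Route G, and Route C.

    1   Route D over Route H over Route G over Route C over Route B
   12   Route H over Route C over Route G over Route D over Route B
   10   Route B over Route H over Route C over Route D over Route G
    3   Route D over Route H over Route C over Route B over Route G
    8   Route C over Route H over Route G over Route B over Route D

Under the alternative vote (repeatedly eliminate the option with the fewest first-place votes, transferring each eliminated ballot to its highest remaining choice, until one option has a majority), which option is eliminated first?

Round 1: Route H 12, Route B 10, Route C 8, Route D 4, Route G 0. Route G has the fewest and is eliminated.
Round 2: Route H 12, Route B 10, Route C 8, Route D 4. Route D has the fewest and is eliminated.
Round 3: Route H 16, Route B 10, Route C 8. Route C has the fewest and is eliminated.
Round 4: Route H 24, Route B 10. Route H has a majority.

Route G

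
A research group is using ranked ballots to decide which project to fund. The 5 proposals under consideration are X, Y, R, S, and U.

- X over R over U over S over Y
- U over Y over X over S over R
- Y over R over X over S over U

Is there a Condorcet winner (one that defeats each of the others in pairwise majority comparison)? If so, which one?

There is no Condorcet winner

Head-to-head results (3 voters total):
X vs Y: Y wins 2–1.
X vs R: X wins 2–1.
X vs S: X wins 3–0.
X vs U: X wins 2–1.
Y vs R: Y wins 2–1.
Y vs S: Y wins 2–1.
Y vs U: U wins 2–1.
R vs S: R wins 2–1.
R vs U: R wins 2–1.
S vs U: U wins 2–1.
No candidate beats all others: X beats U beats Y beats X, a majority cycle.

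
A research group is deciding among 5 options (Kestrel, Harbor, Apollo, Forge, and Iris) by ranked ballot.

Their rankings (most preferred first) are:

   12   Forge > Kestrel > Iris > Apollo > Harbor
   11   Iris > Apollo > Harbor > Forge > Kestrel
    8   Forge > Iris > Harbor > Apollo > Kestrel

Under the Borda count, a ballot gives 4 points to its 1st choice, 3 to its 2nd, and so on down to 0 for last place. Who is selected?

Borda scores:
  Kestrel: 12·3 + 11·0 + 8·0 = 36
  Harbor: 12·0 + 11·2 + 8·2 = 38
  Apollo: 12·1 + 11·3 + 8·1 = 53
  Forge: 12·4 + 11·1 + 8·4 = 91
  Iris: 12·2 + 11·4 + 8·3 = 92
Iris has the highest total.

Iris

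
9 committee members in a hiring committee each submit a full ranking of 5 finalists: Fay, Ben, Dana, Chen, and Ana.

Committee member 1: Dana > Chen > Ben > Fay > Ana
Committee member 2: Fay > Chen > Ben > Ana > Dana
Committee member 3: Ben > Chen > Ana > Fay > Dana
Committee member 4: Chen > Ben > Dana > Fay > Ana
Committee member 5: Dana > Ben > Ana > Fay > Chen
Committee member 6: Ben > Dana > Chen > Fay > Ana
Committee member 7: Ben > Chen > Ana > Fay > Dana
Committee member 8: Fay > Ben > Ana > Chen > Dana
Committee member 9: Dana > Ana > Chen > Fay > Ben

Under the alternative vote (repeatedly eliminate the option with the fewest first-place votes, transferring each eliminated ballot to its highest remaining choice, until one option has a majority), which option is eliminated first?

Ana

Round 1: Ben 3, Dana 3, Fay 2, Chen 1, Ana 0. Ana has the fewest and is eliminated.
Round 2: Ben 3, Dana 3, Fay 2, Chen 1. Chen has the fewest and is eliminated.
Round 3: Ben 4, Dana 3, Fay 2. Fay has the fewest and is eliminated.
Round 4: Ben 6, Dana 3. Ben has a majority.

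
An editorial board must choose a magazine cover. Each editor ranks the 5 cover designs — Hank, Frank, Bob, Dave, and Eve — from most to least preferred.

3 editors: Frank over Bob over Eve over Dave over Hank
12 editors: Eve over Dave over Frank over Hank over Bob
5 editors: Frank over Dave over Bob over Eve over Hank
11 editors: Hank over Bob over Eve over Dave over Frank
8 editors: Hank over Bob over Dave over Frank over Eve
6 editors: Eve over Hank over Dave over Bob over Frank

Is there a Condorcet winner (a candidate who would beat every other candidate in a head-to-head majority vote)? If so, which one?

No Condorcet winner

Head-to-head results (45 voters total):
Hank vs Frank: Hank wins 25–20.
Hank vs Bob: Hank wins 37–8.
Hank vs Dave: Hank wins 25–20.
Hank vs Eve: Eve wins 26–19.
Frank vs Bob: Bob wins 25–20.
Frank vs Dave: Dave wins 37–8.
Frank vs Eve: Eve wins 29–16.
Bob vs Dave: Dave wins 23–22.
Bob vs Eve: Bob wins 27–18.
Dave vs Eve: Eve wins 32–13.
No candidate beats all others: Hank beats Bob beats Eve beats Hank, a majority cycle.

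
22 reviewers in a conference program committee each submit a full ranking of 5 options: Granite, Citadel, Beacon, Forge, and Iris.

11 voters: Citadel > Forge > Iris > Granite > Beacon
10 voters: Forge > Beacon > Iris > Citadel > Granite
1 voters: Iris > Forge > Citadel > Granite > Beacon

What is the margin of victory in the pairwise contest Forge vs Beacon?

22

Ballots ranking Forge above Beacon: 11+10+1 = 22.
Ballots ranking Beacon above Forge: 0.
Forge wins 22–0, a margin of 22.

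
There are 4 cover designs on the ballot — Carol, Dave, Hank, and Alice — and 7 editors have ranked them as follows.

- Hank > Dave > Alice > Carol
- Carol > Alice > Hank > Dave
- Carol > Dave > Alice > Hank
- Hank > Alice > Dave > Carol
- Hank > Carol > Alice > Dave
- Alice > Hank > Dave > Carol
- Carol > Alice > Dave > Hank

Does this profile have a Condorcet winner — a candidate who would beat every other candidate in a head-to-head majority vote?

Head-to-head results (7 voters total):
Carol vs Dave: Carol wins 4–3.
Carol vs Hank: Hank wins 4–3.
Carol vs Alice: Carol wins 4–3.
Dave vs Hank: Hank wins 5–2.
Dave vs Alice: Alice wins 5–2.
Hank vs Alice: Alice wins 4–3.
No candidate beats all others: Carol beats Alice beats Hank beats Carol, a majority cycle.

No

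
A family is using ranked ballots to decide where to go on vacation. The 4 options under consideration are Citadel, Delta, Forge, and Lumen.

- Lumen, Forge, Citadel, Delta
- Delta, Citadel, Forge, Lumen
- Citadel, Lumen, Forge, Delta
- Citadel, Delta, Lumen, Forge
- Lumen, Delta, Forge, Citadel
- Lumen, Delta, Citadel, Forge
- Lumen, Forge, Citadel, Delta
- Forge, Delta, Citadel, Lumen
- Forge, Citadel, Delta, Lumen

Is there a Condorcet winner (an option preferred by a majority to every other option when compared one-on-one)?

No

Head-to-head results (9 voters total):
Citadel vs Delta: Citadel wins 5–4.
Citadel vs Forge: Forge wins 5–4.
Citadel vs Lumen: Citadel wins 5–4.
Delta vs Forge: Forge wins 5–4.
Delta vs Lumen: Lumen wins 5–4.
Forge vs Lumen: Lumen wins 6–3.
No candidate beats all others: Citadel beats Lumen beats Forge beats Citadel, a majority cycle.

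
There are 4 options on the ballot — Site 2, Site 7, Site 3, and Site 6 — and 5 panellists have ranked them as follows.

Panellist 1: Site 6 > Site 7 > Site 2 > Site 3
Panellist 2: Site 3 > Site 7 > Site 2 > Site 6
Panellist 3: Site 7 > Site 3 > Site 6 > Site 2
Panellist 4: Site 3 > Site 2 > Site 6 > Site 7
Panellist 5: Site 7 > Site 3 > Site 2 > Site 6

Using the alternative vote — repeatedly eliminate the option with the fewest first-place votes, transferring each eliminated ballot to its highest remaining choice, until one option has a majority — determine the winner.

Round 1: Site 7 2, Site 3 2, Site 6 1, Site 2 0. Site 2 has the fewest and is eliminated.
Round 2: Site 7 2, Site 3 2, Site 6 1. Site 6 has the fewest and is eliminated.
Round 3: Site 7 3, Site 3 2. Site 7 has a majority.

Site 7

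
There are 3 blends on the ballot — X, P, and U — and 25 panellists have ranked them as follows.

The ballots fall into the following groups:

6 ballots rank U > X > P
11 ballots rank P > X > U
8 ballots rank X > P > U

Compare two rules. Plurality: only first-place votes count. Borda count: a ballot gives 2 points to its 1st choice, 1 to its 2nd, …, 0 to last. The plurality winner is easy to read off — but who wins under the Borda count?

Plurality first-place counts: X 8, P 11, U 6 → P.
Borda totals: X 33, P 30, U 12 → X.

X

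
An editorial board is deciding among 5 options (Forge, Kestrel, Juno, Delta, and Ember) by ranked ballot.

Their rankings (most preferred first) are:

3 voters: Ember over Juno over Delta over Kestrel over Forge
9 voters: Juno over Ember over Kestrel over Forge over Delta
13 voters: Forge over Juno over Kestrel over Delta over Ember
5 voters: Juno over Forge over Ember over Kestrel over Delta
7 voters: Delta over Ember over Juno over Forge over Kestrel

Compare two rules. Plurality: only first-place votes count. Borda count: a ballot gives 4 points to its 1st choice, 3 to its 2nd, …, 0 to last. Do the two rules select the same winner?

Plurality first-place counts: Forge 13, Kestrel 0, Juno 14, Delta 7, Ember 3 → Juno.
Borda totals: Forge 83, Kestrel 52, Juno 118, Delta 47, Ember 70 → Juno.
The two rules agree on Juno.

Yes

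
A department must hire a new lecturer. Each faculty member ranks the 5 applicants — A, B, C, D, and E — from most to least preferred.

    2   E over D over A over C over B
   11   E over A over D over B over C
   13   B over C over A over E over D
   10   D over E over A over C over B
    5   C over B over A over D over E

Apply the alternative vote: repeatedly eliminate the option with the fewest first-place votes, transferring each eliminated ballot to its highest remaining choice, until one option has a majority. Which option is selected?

E

Round 1: B 13, E 13, D 10, C 5, A 0. A has the fewest and is eliminated.
Round 2: B 13, E 13, D 10, C 5. C has the fewest and is eliminated.
Round 3: B 18, E 13, D 10. D has the fewest and is eliminated.
Round 4: E 23, B 18. E has a majority.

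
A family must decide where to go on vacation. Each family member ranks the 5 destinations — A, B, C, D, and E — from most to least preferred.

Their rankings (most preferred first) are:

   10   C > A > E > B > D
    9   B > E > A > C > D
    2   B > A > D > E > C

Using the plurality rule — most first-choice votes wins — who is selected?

First-place vote totals:
  A: 0
  B: 11
  C: 10
  D: 0
  E: 0
B has the most first-place votes.

B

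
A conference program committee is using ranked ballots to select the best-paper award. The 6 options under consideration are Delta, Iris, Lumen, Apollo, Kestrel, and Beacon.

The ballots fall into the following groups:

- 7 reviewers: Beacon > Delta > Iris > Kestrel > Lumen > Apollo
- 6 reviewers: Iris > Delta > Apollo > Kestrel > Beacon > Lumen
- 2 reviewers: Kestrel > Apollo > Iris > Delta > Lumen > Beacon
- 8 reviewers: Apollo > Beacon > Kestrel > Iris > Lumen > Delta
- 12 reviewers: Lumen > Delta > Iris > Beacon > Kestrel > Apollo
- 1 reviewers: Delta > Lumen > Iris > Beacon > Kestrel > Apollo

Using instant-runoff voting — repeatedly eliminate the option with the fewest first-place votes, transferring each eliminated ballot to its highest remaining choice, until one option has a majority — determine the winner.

Lumen

Round 1: Lumen 12, Apollo 8, Beacon 7, Iris 6, Kestrel 2, Delta 1. Delta has the fewest and is eliminated.
Round 2: Lumen 13, Apollo 8, Beacon 7, Iris 6, Kestrel 2. Kestrel has the fewest and is eliminated.
Round 3: Lumen 13, Apollo 10, Beacon 7, Iris 6. Iris has the fewest and is eliminated.
Round 4: Apollo 16, Lumen 13, Beacon 7. Beacon has the fewest and is eliminated.
Round 5: Lumen 20, Apollo 16. Lumen has a majority.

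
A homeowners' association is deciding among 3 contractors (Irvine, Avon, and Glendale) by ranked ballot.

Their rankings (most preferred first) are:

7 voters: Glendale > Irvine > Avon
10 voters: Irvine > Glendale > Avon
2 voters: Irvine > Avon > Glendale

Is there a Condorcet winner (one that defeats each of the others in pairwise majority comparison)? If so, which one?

Head-to-head results (19 voters total):
Irvine vs Avon: Irvine wins 19–0.
Irvine vs Glendale: Irvine wins 12–7.
Avon vs Glendale: Glendale wins 17–2.
Irvine beats each rival — Avon (19–0), Glendale (12–7) — so Irvine is the Condorcet winner.

Irvine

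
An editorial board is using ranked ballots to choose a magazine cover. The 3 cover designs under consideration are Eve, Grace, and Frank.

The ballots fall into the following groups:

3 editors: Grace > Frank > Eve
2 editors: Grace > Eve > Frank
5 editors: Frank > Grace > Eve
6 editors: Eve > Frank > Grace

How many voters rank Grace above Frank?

5

Ballots ranking Grace above Frank: 3+2 = 5.
Ballots ranking Frank above Grace: 5+6 = 11.
So 5 of 16 voters prefer Grace to Frank.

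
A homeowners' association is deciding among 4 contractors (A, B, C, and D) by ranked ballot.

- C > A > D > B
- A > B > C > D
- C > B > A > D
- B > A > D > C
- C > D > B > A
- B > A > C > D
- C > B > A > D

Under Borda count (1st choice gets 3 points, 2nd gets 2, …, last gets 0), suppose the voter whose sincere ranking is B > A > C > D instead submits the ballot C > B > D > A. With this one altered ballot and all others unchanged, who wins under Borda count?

C

Borda totals with the altered ballot: A 9, B 12, C 16, D 5.
The winner is unchanged: still C.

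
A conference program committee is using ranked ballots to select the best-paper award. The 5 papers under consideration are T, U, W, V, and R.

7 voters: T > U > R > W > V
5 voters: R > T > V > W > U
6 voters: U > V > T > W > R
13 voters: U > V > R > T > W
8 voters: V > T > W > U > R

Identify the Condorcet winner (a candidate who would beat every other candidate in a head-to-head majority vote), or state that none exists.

Head-to-head results (39 voters total):
T vs U: T wins 20–19.
T vs W: T wins 39–0.
T vs V: V wins 27–12.
T vs R: T wins 21–18.
U vs W: U wins 26–13.
U vs V: U wins 26–13.
U vs R: U wins 34–5.
W vs V: V wins 32–7.
W vs R: R wins 25–14.
V vs R: V wins 27–12.
No candidate beats all others: T beats U beats V beats T, a majority cycle.

There is no Condorcet winner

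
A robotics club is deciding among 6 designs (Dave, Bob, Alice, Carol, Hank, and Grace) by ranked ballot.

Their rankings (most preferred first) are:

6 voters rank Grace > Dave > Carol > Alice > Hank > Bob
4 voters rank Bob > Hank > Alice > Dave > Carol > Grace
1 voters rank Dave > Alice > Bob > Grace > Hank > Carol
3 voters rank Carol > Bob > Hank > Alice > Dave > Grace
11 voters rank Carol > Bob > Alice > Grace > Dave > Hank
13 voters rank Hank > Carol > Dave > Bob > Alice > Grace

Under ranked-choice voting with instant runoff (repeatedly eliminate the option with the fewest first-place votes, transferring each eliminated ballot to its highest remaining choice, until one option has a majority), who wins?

Round 1: Carol 14, Hank 13, Grace 6, Bob 4, Dave 1, Alice 0. Alice has the fewest and is eliminated.
Round 2: Carol 14, Hank 13, Grace 6, Bob 4, Dave 1. Dave has the fewest and is eliminated.
Round 3: Carol 14, Hank 13, Grace 6, Bob 5. Bob has the fewest and is eliminated.
Round 4: Hank 17, Carol 14, Grace 7. Grace has the fewest and is eliminated.
Round 5: Carol 20, Hank 18. Carol has a majority.

Carol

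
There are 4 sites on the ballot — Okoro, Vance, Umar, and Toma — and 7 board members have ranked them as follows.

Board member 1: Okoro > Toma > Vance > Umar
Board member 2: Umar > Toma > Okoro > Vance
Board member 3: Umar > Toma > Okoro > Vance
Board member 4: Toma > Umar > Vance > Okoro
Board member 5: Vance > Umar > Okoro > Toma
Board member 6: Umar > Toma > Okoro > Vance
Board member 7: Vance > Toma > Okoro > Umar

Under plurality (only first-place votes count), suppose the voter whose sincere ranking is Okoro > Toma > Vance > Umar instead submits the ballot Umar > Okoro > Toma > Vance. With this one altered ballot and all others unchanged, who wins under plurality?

First-place totals with the altered ballot: Okoro 0, Vance 2, Umar 4, Toma 1.
The winner is unchanged: still Umar.

Umar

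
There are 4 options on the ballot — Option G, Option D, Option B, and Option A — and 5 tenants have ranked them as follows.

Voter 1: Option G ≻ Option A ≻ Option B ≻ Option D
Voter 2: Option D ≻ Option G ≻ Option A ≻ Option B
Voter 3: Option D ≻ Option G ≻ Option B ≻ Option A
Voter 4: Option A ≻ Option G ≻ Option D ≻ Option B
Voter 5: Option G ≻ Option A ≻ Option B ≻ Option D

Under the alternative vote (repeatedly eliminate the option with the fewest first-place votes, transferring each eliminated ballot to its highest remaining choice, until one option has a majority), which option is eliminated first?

Option B

Round 1: Option G 2, Option D 2, Option A 1, Option B 0. Option B has the fewest and is eliminated.
Round 2: Option G 2, Option D 2, Option A 1. Option A has the fewest and is eliminated.
Round 3: Option G 3, Option D 2. Option G has a majority.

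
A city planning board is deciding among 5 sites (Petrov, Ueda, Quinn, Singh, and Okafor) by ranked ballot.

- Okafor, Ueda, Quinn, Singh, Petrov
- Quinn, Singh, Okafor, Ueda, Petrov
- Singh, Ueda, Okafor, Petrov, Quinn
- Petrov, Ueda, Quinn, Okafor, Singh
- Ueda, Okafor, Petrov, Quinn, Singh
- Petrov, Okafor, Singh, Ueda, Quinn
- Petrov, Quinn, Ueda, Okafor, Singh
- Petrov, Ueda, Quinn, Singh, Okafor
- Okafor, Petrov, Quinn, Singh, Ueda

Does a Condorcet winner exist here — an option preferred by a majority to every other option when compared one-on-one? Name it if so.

Head-to-head results (9 voters total):
Petrov vs Ueda: Petrov wins 5–4.
Petrov vs Quinn: Petrov wins 7–2.
Petrov vs Singh: Petrov wins 6–3.
Petrov vs Okafor: Okafor wins 5–4.
Ueda vs Quinn: Ueda wins 6–3.
Ueda vs Singh: Ueda wins 5–4.
Ueda vs Okafor: Ueda wins 5–4.
Quinn vs Singh: Quinn wins 7–2.
Quinn vs Okafor: Okafor wins 5–4.
Singh vs Okafor: Okafor wins 6–3.
No candidate beats all others: Petrov beats Ueda beats Okafor beats Petrov, a majority cycle.

There is no Condorcet winner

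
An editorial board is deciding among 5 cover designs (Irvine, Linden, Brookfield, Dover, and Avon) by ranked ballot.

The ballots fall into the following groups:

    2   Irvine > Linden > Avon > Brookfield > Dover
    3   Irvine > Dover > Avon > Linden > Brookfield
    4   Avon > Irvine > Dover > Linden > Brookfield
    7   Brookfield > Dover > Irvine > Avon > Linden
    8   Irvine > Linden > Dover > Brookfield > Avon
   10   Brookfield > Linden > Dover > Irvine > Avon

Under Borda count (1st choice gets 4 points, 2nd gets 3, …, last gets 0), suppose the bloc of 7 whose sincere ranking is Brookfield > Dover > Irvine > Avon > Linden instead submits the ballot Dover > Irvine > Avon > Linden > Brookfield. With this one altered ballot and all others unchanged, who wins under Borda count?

Irvine

Borda totals with the altered ballot: Irvine 95, Linden 74, Brookfield 50, Dover 81, Avon 40.
The winner is unchanged: still Irvine.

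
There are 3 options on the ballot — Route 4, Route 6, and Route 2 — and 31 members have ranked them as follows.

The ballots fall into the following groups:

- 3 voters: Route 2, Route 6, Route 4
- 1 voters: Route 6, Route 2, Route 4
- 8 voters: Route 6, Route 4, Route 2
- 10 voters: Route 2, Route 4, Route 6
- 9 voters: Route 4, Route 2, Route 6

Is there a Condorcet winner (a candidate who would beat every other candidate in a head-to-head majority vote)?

Yes

Head-to-head results (31 voters total):
Route 4 vs Route 6: Route 4 wins 19–12.
Route 4 vs Route 2: Route 4 wins 17–14.
Route 6 vs Route 2: Route 2 wins 22–9.
Route 4 beats each rival — Route 6 (19–12), Route 2 (17–14) — so Route 4 is the Condorcet winner.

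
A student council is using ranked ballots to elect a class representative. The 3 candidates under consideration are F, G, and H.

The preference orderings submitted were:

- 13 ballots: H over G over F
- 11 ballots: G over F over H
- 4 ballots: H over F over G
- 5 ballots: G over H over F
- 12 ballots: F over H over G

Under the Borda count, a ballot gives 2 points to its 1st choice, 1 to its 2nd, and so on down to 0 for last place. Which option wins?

Borda scores:
  F: 13·0 + 11·1 + 4·1 + 5·0 + 12·2 = 39
  G: 13·1 + 11·2 + 4·0 + 5·2 + 12·0 = 45
  H: 13·2 + 11·0 + 4·2 + 5·1 + 12·1 = 51
H has the highest total.

H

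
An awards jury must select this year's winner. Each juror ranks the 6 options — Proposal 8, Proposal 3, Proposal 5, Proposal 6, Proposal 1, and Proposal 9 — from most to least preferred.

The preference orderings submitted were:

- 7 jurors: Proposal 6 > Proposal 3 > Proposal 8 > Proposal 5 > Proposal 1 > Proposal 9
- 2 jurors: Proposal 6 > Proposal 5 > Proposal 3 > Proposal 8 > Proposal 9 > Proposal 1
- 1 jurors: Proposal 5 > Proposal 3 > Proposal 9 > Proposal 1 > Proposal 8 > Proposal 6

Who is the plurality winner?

Proposal 6

First-place vote totals:
  Proposal 8: 0
  Proposal 3: 0
  Proposal 5: 1
  Proposal 6: 9
  Proposal 1: 0
  Proposal 9: 0
Proposal 6 has the most first-place votes.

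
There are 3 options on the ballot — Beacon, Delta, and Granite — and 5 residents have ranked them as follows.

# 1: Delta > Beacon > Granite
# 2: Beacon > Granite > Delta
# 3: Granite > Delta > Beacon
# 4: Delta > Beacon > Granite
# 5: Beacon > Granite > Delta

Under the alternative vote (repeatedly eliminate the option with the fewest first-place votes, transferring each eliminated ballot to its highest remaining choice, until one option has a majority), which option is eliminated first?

Granite

Round 1: Beacon 2, Delta 2, Granite 1. Granite has the fewest and is eliminated.
Round 2: Delta 3, Beacon 2. Delta has a majority.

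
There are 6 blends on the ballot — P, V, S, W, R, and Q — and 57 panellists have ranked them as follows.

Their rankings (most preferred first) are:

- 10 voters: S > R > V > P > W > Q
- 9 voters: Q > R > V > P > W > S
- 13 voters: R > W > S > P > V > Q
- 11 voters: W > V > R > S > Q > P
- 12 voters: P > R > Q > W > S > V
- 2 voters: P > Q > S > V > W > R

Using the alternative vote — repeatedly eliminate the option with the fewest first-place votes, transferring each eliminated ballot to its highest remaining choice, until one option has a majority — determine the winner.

R

Round 1: P 14, R 13, W 11, S 10, Q 9, V 0. V has the fewest and is eliminated.
Round 2: P 14, R 13, W 11, S 10, Q 9. Q has the fewest and is eliminated.
Round 3: R 22, P 14, W 11, S 10. S has the fewest and is eliminated.
Round 4: R 32, P 14, W 11. R has a majority.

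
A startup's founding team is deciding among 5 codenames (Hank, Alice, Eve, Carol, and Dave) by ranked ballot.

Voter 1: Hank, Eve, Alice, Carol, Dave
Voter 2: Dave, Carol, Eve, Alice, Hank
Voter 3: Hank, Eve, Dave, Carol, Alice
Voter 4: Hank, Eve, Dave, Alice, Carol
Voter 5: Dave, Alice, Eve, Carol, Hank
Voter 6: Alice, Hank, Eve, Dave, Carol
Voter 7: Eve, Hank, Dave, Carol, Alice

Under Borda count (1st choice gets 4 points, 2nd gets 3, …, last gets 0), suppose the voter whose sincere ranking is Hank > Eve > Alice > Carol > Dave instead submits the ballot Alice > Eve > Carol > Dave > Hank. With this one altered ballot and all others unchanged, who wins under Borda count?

Borda totals with the altered ballot: Hank 14, Alice 13, Eve 19, Carol 8, Dave 16.
The winner is unchanged: still Eve.

Eve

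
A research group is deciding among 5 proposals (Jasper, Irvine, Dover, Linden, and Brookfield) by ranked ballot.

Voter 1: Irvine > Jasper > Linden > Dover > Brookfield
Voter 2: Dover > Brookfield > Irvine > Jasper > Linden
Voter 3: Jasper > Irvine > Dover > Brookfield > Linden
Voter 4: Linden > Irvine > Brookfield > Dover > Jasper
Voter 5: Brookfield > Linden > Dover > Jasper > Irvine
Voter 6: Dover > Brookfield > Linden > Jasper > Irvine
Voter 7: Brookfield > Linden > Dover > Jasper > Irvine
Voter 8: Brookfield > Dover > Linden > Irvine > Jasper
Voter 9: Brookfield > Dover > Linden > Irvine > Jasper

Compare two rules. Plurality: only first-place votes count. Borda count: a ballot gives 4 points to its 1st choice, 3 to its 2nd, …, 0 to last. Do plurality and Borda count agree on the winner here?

Plurality first-place counts: Jasper 1, Irvine 1, Dover 2, Linden 1, Brookfield 4 → Brookfield.
Borda totals: Jasper 11, Irvine 14, Dover 22, Linden 18, Brookfield 25 → Brookfield.
The two rules agree on Brookfield.

Yes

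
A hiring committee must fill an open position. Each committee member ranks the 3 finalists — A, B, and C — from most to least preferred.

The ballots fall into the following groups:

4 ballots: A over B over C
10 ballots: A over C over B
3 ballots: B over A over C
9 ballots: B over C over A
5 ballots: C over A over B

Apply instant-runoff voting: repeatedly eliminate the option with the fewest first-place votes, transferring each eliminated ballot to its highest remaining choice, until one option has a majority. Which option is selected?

A

Round 1: A 14, B 12, C 5. C has the fewest and is eliminated.
Round 2: A 19, B 12. A has a majority.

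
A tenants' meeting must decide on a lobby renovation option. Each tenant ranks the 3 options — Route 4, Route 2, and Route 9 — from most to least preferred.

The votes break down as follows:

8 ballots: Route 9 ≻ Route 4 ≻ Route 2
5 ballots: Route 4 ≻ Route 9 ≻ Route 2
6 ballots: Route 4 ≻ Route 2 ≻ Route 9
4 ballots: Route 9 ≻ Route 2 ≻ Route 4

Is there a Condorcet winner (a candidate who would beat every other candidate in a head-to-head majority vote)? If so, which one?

Head-to-head results (23 voters total):
Route 4 vs Route 2: Route 4 wins 19–4.
Route 4 vs Route 9: Route 9 wins 12–11.
Route 2 vs Route 9: Route 9 wins 17–6.
Route 9 beats each rival — Route 4 (12–11), Route 2 (17–6) — so Route 9 is the Condorcet winner.

Route 9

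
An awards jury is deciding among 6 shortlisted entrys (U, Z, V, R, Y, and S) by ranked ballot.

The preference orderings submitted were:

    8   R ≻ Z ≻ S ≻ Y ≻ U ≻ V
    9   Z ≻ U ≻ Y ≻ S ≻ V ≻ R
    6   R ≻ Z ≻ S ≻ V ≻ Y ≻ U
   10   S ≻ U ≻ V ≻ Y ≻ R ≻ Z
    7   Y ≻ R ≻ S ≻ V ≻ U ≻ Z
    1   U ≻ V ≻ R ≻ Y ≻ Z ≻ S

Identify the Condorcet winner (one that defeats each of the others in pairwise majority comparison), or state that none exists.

None — there is no Condorcet winner

Head-to-head results (41 voters total):
U vs Z: Z wins 23–18.
U vs V: U wins 28–13.
U vs R: R wins 21–20.
U vs Y: Y wins 21–20.
U vs S: S wins 31–10.
Z vs V: Z wins 23–18.
Z vs R: R wins 32–9.
Z vs Y: Z wins 23–18.
Z vs S: Z wins 24–17.
V vs R: R wins 21–20.
V vs Y: Y wins 24–17.
V vs S: S wins 40–1.
R vs Y: Y wins 26–15.
R vs S: R wins 22–19.
Y vs S: S wins 24–17.
No candidate beats all others: Z beats Y beats R beats Z, a majority cycle.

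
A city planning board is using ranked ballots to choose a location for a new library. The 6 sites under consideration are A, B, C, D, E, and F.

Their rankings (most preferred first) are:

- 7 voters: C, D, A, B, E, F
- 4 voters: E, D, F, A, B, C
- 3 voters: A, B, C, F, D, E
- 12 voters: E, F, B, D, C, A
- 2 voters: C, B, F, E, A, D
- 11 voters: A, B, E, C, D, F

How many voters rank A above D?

Ballots ranking A above D: 3+2+11 = 16.
Ballots ranking D above A: 7+4+12 = 23.
So 16 of 39 voters prefer A to D.

16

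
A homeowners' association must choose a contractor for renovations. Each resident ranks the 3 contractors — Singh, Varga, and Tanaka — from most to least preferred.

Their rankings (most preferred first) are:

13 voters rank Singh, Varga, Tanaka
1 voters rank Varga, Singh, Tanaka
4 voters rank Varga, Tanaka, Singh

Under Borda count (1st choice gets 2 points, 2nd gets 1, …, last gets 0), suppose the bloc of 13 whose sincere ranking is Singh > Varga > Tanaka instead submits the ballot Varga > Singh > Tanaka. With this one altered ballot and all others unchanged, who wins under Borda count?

Varga

Borda totals with the altered ballot: Singh 14, Varga 36, Tanaka 4.
The switch changes the winner from Singh to Varga.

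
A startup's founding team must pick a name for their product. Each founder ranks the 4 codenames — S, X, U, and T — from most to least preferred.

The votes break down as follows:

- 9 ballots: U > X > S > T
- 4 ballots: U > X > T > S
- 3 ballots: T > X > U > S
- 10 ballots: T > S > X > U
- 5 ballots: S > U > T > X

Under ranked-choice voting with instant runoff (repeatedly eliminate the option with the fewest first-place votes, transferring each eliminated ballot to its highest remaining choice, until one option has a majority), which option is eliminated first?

Round 1: U 13, T 13, S 5, X 0. X has the fewest and is eliminated.
Round 2: U 13, T 13, S 5. S has the fewest and is eliminated.
Round 3: U 18, T 13. U has a majority.

X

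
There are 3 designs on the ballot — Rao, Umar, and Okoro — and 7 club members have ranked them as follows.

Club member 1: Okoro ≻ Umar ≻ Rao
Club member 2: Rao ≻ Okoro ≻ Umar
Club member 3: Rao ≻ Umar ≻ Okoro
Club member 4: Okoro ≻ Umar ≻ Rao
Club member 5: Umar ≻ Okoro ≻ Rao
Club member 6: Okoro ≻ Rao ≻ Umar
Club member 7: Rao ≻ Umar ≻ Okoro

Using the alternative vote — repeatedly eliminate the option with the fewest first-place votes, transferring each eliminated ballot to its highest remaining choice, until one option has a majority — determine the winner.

Okoro

Round 1: Rao 3, Okoro 3, Umar 1. Umar has the fewest and is eliminated.
Round 2: Okoro 4, Rao 3. Okoro has a majority.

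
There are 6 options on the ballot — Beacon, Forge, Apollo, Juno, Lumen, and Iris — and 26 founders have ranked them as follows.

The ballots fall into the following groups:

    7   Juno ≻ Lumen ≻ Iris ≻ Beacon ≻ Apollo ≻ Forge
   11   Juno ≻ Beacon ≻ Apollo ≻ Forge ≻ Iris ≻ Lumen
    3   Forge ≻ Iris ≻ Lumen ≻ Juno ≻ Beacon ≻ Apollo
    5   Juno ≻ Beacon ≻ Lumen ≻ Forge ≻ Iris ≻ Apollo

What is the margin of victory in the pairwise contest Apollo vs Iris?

Ballots ranking Apollo above Iris: 11.
Ballots ranking Iris above Apollo: 7+3+5 = 15.
Iris wins 15–11, a margin of 4.

4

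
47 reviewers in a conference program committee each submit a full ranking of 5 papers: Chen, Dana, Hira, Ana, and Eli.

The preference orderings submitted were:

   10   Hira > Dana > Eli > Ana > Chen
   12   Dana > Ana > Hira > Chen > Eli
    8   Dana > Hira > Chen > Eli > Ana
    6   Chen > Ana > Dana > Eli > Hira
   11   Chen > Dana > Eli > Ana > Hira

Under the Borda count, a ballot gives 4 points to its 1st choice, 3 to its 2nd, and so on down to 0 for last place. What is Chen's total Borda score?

Borda scores:
  Chen: 10·0 + 12·1 + 8·2 + 6·4 + 11·4 = 96
  Dana: 10·3 + 12·4 + 8·4 + 6·2 + 11·3 = 155
  Hira: 10·4 + 12·2 + 8·3 + 6·0 + 11·0 = 88
  Ana: 10·1 + 12·3 + 8·0 + 6·3 + 11·1 = 75
  Eli: 10·2 + 12·0 + 8·1 + 6·1 + 11·2 = 56

96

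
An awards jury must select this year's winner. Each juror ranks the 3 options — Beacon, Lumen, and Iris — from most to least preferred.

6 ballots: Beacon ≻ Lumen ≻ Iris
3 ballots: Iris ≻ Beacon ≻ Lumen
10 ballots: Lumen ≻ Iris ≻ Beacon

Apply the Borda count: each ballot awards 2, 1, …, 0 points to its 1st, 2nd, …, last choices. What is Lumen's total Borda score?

26

Borda scores:
  Beacon: 6·2 + 3·1 + 10·0 = 15
  Lumen: 6·1 + 3·0 + 10·2 = 26
  Iris: 6·0 + 3·2 + 10·1 = 16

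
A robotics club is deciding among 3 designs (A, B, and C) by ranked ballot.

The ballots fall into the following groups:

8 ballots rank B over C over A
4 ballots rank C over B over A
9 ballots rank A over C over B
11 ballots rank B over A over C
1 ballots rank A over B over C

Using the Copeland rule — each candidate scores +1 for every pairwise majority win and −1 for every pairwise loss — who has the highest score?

B

Pairwise results:
  A vs B: B wins 23–10.
  A vs C: A wins 21–12.
  B vs C: B wins 20–13.
Copeland scores (wins − losses):
  A: 1 − 1 = 0
  B: 2 − 0 = 2
  C: 0 − 2 = -2
B has the best Copeland score.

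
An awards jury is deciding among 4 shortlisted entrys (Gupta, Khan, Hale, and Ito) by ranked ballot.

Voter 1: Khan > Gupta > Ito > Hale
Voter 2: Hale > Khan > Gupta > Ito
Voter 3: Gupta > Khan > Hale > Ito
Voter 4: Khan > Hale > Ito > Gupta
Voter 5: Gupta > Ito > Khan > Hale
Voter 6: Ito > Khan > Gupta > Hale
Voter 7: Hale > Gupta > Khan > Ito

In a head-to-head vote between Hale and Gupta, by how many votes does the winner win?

Ballots ranking Hale above Gupta: 3.
Ballots ranking Gupta above Hale: 4.
Gupta wins 4–3, a margin of 1.

1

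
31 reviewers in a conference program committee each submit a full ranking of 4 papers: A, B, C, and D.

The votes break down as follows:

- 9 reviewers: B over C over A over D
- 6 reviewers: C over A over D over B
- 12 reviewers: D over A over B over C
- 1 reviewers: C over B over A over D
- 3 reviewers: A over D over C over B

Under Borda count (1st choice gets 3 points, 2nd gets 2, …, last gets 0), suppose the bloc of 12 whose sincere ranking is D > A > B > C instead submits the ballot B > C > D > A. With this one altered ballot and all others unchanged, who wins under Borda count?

Borda totals with the altered ballot: A 31, B 65, C 66, D 24.
The switch changes the winner from A to C.

C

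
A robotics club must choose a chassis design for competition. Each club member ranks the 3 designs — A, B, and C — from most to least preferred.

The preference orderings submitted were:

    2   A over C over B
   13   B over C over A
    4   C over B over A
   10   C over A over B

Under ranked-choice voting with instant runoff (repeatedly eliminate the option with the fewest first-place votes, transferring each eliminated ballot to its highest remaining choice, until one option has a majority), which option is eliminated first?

A

Round 1: C 14, B 13, A 2. A has the fewest and is eliminated.
Round 2: C 16, B 13. C has a majority.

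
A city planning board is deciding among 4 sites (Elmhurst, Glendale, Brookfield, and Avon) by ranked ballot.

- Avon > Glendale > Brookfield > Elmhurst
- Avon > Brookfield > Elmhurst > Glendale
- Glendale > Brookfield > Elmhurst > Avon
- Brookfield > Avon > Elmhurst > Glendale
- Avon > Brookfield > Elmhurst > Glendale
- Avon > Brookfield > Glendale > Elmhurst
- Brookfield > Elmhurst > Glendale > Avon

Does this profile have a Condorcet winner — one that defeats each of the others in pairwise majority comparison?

Yes

Head-to-head results (7 voters total):
Elmhurst vs Glendale: Elmhurst wins 4–3.
Elmhurst vs Brookfield: Brookfield wins 7–0.
Elmhurst vs Avon: Avon wins 5–2.
Glendale vs Brookfield: Brookfield wins 5–2.
Glendale vs Avon: Avon wins 5–2.
Brookfield vs Avon: Avon wins 4–3.
Avon beats each rival — Elmhurst (5–2), Glendale (5–2), Brookfield (4–3) — so Avon is the Condorcet winner.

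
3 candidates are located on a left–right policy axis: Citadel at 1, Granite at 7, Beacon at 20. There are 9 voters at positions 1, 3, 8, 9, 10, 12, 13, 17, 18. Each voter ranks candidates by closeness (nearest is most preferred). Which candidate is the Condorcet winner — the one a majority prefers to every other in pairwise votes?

Granite

With single-peaked preferences on a line, the Condorcet winner is the candidate closest to the median voter.
The median voter (position 10) is closest to Granite at 7.
Check: Granite vs Citadel — voters closer to Granite: 7 of 9.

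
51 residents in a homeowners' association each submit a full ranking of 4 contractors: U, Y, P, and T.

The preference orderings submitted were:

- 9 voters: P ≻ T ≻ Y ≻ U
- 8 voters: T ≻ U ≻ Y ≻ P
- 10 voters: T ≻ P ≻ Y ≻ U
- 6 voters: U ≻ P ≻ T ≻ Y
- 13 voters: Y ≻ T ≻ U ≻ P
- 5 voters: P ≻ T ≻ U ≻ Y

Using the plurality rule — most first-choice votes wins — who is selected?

First-place vote totals:
  U: 6
  Y: 13
  P: 14
  T: 18
T has the most first-place votes.

T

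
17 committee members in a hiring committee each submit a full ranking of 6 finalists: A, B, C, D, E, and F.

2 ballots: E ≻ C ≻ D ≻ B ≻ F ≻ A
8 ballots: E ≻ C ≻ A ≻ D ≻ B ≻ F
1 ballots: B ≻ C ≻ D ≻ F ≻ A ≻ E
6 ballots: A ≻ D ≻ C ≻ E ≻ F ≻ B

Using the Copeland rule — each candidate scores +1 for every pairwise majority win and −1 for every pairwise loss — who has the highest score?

E

Pairwise results:
  A vs B: A wins 14–3.
  A vs C: C wins 11–6.
  A vs D: A wins 14–3.
  A vs E: E wins 10–7.
  A vs F: A wins 14–3.
  B vs C: C wins 16–1.
  B vs D: D wins 16–1.
  B vs E: E wins 16–1.
  B vs F: B wins 11–6.
  C vs D: C wins 11–6.
  C vs E: E wins 10–7.
  C vs F: C wins 17–0.
  D vs E: E wins 10–7.
  D vs F: D wins 17–0.
  E vs F: E wins 16–1.
Copeland scores (wins − losses):
  A: 3 − 2 = 1
  B: 1 − 4 = -3
  C: 4 − 1 = 3
  D: 2 − 3 = -1
  E: 5 − 0 = 5
  F: 0 − 5 = -5
E has the best Copeland score.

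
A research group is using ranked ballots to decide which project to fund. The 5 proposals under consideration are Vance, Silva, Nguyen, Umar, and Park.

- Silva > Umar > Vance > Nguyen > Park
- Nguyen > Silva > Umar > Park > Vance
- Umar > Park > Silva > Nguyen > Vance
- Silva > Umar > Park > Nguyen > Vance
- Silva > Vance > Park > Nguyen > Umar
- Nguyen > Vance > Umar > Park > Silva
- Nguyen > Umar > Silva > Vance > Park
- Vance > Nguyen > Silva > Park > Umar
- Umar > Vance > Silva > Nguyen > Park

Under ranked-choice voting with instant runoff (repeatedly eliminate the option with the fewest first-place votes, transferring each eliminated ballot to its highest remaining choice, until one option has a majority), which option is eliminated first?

Park

Round 1: Silva 3, Nguyen 3, Umar 2, Vance 1, Park 0. Park has the fewest and is eliminated.
Round 2: Silva 3, Nguyen 3, Umar 2, Vance 1. Vance has the fewest and is eliminated.
Round 3: Nguyen 4, Silva 3, Umar 2. Umar has the fewest and is eliminated.
Round 4: Silva 5, Nguyen 4. Silva has a majority.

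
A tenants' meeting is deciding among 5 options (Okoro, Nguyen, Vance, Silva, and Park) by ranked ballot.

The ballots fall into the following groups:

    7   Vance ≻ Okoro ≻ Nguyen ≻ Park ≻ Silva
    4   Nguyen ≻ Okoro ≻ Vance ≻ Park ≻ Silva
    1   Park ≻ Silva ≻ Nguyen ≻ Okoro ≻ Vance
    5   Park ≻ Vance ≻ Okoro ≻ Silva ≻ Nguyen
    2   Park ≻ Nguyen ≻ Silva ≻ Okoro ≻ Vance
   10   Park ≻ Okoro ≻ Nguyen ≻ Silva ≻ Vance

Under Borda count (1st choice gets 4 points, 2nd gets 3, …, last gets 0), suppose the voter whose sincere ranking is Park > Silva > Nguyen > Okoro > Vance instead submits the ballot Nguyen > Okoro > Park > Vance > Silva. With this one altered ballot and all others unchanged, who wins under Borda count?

Borda totals with the altered ballot: Okoro 78, Nguyen 60, Vance 52, Silva 19, Park 81.
The winner is unchanged: still Park.

Park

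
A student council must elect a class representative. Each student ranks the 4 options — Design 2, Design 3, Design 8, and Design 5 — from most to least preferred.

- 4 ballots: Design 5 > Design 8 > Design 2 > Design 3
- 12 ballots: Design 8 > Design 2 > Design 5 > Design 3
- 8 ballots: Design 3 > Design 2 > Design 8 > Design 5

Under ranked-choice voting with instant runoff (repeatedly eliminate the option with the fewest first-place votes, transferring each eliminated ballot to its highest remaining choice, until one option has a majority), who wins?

Design 8

Round 1: Design 8 12, Design 3 8, Design 5 4, Design 2 0. Design 2 has the fewest and is eliminated.
Round 2: Design 8 12, Design 3 8, Design 5 4. Design 5 has the fewest and is eliminated.
Round 3: Design 8 16, Design 3 8. Design 8 has a majority.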